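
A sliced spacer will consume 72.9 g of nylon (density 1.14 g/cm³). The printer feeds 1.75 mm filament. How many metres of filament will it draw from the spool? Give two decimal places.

Volume = 72.9 g / 1.14 g·cm⁻³ = 63.9474 cm³ = 63947.4 mm³.
Filament cross-section = π × (1.75/2)² = 2.4053 mm².
Length = 63947.4 / 2.4053 = 26586.04 mm = 26.59 m.

26.59 m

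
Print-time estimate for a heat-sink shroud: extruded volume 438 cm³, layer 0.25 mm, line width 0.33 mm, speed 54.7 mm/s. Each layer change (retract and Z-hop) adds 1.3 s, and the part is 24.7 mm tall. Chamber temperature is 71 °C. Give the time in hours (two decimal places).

27.00 hours

Extrusion cross-section: 0.25 × 0.33 → 0.0825 mm².
Path length: 438000 mm³ / 0.0825 mm² → 5309090.9 mm.
Print-move time = 5309090.9 / 54.7 = 97058.3 s.
Layer count = ceil(24.7 / 0.25) = 99.
Non-print overhead = 99 × 1.3, so 128.7 s.
Altogether 97058.3 + 128.7 = 97187 s, i.e. 27.00 hours.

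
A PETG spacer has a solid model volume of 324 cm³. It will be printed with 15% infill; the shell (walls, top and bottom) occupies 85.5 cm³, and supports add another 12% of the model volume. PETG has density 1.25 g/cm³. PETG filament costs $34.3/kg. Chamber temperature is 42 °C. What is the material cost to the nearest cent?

Interior volume = 324 − 85.5, so 238.5 cm³.
Infill deposited: 0.15 × 238.5 → 35.775 cm³.
Support = 0.12 × 324, so 38.88 cm³.
Deposited volume = 85.5 + 35.775 + 38.88 = 160.155 cm³.
Mass = 160.155 × 1.25 = 200.19375 g.
At $34.3/kg: 200.19375/1000 × 34.3 = $6.87.

$6.87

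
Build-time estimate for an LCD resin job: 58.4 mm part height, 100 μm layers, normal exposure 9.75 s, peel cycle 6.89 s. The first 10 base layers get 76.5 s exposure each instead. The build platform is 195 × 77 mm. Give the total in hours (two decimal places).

Number of layers: 58.4 / 0.1 → 584 (rounded up).
Base layers: 10 × (76.5 + 6.89) → 833.9 s.
Normal layers: 574 × (9.75 + 6.89) → 9551.36 s.
Sum: 833.9 + 9551.36 = 10385.26 s → 2.88 hours.

2.88 hours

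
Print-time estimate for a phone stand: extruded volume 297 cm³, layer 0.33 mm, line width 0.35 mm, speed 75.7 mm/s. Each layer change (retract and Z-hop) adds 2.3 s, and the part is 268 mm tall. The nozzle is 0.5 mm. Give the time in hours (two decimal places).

9.96 hours

Line area = 0.33 × 0.35, so 0.1155 mm².
Path length: 297000 mm³ / 0.1155 mm² → 2571428.6 mm.
Print-move time: 2571428.6 / 75.7 → 33968.7 s.
Layer count = ceil(268 / 0.33) = 813.
Z-hop total = 813 × 2.3, so 1869.9 s.
Total = 33968.7 + 1869.9 = 35838.6 s = 9.96 hours.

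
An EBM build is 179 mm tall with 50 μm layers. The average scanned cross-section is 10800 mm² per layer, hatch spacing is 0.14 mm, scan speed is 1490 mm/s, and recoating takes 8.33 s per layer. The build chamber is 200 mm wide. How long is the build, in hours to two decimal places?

59.77 hours

Layer count = ceil(179 / 0.05) = 3580.
Per-layer scan distance = 10800 / 0.14 = 77142.9 mm.
Beam time per layer = 77142.9 / 1490, so 51.7738 s.
Layer cycle: 51.7738 + 8.33 → 60.1038 s.
Build time = 3580 × 60.1038 = 215171.604 s = 59.77 hours.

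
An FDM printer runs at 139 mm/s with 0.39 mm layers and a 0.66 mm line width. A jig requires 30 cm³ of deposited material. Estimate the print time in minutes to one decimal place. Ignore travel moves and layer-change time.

Line area: 0.39 × 0.66 → 0.2574 mm².
Total extruded path = 30000/0.2574 = 116550.1 mm.
Time extruding = 116550.1 / 139 = 838.5 s.
In the requested units: 838.5 s = 14.0 minutes.

14.0 minutes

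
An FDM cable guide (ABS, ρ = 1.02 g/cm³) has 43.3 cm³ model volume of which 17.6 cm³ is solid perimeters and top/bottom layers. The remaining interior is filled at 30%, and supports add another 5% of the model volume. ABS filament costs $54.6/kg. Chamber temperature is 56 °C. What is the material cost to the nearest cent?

Volume inside the shell = 43.3 − 17.6 = 25.7 cm³.
Infill deposited = 0.30 × 25.7, so 7.71 cm³.
Support: 0.05 × 43.3 → 2.165 cm³.
Total printed volume = 17.6 + 7.71 + 2.165, so 27.475 cm³.
Mass = 27.475 × 1.02, so 28.0245 g.
Cost = 28.0245 g / 1000 × $54.6/kg = $1.53.

$1.53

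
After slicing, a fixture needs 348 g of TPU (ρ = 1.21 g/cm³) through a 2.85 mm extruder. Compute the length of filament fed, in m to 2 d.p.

45.08 m

Volume = 348 g / 1.21 g·cm⁻³ = 287.6033 cm³ = 287603.3 mm³.
Cross-section of 2.85 mm filament: π·(2.85/2)² = 6.3794 mm².
Length = 287603.3 / 6.3794 = 45083.13 mm = 45.08 m.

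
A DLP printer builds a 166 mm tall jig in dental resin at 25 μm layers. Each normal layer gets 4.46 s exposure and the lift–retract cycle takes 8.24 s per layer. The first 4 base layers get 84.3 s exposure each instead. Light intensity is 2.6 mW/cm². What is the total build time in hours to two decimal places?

Layers = ⌈166/0.025⌉ = 6640.
Burn-in layers = 4 × (84.3 + 8.24) = 370.16 s.
Remaining layers: 6636 × (4.46 + 8.24) → 84277.2 s.
Total = 370.16 + 84277.2 = 84647.36 s = 23.51 hours.

23.51 hours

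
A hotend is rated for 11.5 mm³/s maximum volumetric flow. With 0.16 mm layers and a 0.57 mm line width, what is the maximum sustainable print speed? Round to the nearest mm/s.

Bead cross-section: 0.16 × 0.57 → 0.0912 mm².
v_max = Q/A = 11.5/0.0912 = 126.10 mm/s → 126 mm/s.

126 mm/s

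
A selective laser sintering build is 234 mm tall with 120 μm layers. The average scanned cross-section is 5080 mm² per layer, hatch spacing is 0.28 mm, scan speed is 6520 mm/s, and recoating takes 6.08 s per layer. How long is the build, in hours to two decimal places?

Layer count = ceil(234 / 0.12) = 1950.
Hatch length per layer = 5080 / 0.28 = 18142.9 mm.
Per-layer scan time: 18142.9 / 6520 → 2.7827 s.
Time per layer = 2.7827 + 6.08, so 8.8627 s.
1950 layers × 8.8627 s/layer = 17282.265 s, i.e. 4.80 hours.

4.80 hours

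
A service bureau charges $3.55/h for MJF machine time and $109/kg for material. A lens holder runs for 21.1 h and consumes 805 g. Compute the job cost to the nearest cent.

$162.65

Machine cost = 3.55 × 21.1 = $74.905.
Material charge: 109 × 805/1000 → $87.745.
Job cost: 74.905 + 87.745 = $162.65.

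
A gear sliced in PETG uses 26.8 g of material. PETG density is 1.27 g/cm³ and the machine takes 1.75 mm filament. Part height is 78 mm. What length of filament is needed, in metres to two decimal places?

8.77 m

Extruded volume: 26.8/1.27 = 21.1024 cm³ (21102.4 mm³).
Filament cross-section = π × (1.75/2)² = 2.4053 mm².
Length = 21102.4 / 2.4053 = 8773.29 mm = 8.77 m.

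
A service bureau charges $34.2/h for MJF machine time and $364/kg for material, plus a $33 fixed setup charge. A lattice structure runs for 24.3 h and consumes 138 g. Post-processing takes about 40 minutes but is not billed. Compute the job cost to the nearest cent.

$914.29

Machine-time cost = 34.2 × 24.3, so $831.06.
Feedstock cost = 364 × 138/1000, so $50.232.
Adding setup: 831.06 + 50.232 + 33 → 914.292 ≈ $914.29.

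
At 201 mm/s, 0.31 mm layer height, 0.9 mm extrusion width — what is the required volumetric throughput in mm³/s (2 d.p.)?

A: 0.31 × 0.9 → 0.279 mm².
Q = v·A = 201 × 0.279 = 56.08 mm³/s.

56.08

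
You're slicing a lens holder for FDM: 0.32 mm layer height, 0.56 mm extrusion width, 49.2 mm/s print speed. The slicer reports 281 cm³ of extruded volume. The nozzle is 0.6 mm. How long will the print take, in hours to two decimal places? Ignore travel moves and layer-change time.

Extrusion cross-section: 0.32 × 0.56 → 0.1792 mm².
Total extruded path = 281000/0.1792 = 1568080.4 mm.
Time extruding = 1568080.4 / 49.2 = 31871.6 s.
Converting: 31871.6 s = 8.85 hours.

8.85 hours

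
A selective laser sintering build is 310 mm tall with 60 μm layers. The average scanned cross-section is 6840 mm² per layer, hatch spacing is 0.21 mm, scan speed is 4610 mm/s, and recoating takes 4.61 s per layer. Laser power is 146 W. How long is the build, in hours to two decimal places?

16.76 hours

Number of layers: 310 / 0.06 → 5167 (rounded up).
Per-layer scan distance: 6840 / 0.21 → 32571.4 mm.
Per-layer scan time = 32571.4 / 4610 = 7.0654 s.
Per-layer time: 7.0654 + 4.61 → 11.6754 s.
Total: 5167 × 11.6754 s = 60326.7918 s → 16.76 hours.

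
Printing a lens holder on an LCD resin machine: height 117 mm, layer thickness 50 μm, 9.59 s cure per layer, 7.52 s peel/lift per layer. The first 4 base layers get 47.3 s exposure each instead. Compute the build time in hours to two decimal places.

11.16 hours

Number of layers: 117 / 0.05 → 2340 (rounded up).
Base layers = 4 × (47.3 + 7.52), so 219.28 s.
Remaining layers = 2336 × (9.59 + 7.52), so 39968.96 s.
Total = 219.28 + 39968.96 = 40188.24 s = 11.16 hours.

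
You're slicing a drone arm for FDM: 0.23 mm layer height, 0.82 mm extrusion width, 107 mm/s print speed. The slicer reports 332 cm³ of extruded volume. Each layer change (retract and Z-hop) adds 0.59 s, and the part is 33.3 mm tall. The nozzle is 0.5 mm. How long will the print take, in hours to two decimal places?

4.59 hours

Bead cross-section = 0.23 × 0.82 = 0.1886 mm².
Path length: 332000 mm³ / 0.1886 mm² → 1760339.3 mm.
Extrusion time = 1760339.3 / 107, so 16451.8 s.
Layers = ⌈33.3/0.23⌉ = 145.
Layer-change overhead = 145 × 0.59 = 85.55 s.
Total = 16451.8 + 85.55 = 16537.35 s = 4.59 hours.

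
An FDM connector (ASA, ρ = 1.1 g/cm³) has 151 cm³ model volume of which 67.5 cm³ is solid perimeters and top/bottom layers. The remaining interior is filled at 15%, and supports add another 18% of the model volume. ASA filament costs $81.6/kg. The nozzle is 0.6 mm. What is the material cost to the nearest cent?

$9.62

Interior volume: 151 − 67.5 → 83.5 cm³.
Deposited infill: 0.15 × 83.5 → 12.525 cm³.
Support = 0.18 × 151 = 27.18 cm³.
Total printed volume = 67.5 + 12.525 + 27.18, so 107.205 cm³.
Mass = 107.205 × 1.1, so 117.9255 g.
At $81.6/kg: 117.9255/1000 × 81.6 = $9.62.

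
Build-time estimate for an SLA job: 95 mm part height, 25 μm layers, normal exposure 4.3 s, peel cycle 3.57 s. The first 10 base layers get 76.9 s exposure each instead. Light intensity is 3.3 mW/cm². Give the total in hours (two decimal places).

8.51 hours

Number of layers: 95 / 0.025 → 3800 (rounded up).
Base layers: 10 × (76.9 + 3.57) → 804.7 s.
Normal layers = 3790 × (4.3 + 3.57) = 29827.3 s.
Sum: 804.7 + 29827.3 = 30632 s → 8.51 hours.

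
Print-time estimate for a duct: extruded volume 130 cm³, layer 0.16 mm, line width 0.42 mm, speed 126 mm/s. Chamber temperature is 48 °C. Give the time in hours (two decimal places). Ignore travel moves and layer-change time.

Line area = 0.16 × 0.42 = 0.0672 mm².
Total extruded path = 130000/0.0672 = 1934523.8 mm.
Print-move time = 1934523.8 / 126 = 15353.4 s.
In the requested units: 15353.4 s = 4.26 hours.

4.26 hours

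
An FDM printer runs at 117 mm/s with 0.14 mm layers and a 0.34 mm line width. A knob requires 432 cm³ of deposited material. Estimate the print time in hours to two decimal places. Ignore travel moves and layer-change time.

Line area: 0.14 × 0.34 → 0.0476 mm².
Total extruded path = 432000/0.0476 = 9075630.3 mm.
Extrusion time = 9075630.3 / 117, so 77569.5 s.
In the requested units: 77569.5 s = 21.55 hours.

21.55 hours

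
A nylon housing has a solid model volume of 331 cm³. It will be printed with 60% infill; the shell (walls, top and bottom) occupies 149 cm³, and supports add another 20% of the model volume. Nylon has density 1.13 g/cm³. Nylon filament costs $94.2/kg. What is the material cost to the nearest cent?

Infill region = 331 − 149, so 182 cm³.
Deposited infill: 0.60 × 182 → 109.2 cm³.
Support = 0.20 × 331 = 66.2 cm³.
Deposited volume: 149 + 109.2 + 66.2 → 324.4 cm³.
Mass = 324.4 × 1.13 = 366.572 g.
At $94.2/kg: 366.572/1000 × 94.2 = $34.53.

$34.53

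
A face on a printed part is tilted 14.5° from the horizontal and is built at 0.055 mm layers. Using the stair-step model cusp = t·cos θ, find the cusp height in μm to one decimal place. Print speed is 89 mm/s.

53.2 μm

cos(14.5°) = 0.9681, so cusp = 0.055 × 0.9681 = 0.053246 mm → 53.2 μm.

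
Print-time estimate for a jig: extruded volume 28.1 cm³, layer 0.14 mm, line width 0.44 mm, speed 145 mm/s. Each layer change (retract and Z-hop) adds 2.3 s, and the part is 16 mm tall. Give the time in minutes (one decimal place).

56.8 minutes

Extrusion cross-section = 0.14 × 0.44, so 0.0616 mm².
Toolpath length = 28.1 cm³ / 0.0616 mm² = 28100 / 0.0616 = 456168.8 mm.
Extrusion time: 456168.8 / 145 → 3146 s.
Layer count = ceil(16 / 0.14) = 115.
Layer-change overhead: 115 × 2.3 → 264.5 s.
Altogether 3146 + 264.5 = 3410.5 s, i.e. 56.8 minutes.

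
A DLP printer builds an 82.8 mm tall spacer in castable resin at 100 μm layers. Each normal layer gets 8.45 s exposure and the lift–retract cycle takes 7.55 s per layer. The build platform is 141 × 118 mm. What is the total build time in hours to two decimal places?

3.68 hours

Layers = ⌈82.8/0.1⌉ = 828.
Per-layer time = 8.45 + 7.55, so 16 s.
Build time: 828 × 16 s = 13248 s, i.e. 3.68 hours.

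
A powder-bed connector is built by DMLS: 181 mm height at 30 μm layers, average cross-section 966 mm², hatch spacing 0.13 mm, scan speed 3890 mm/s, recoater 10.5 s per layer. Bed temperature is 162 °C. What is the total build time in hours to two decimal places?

20.80 hours

Number of layers: 181 / 0.03 → 6034 (rounded up).
Scan path per layer = 966 / 0.13, so 7430.8 mm.
Laser time per layer = 7430.8 / 3890, so 1.9102 s.
Per-layer time: 1.9102 + 10.5 → 12.4102 s.
Build time = 6034 × 12.4102 = 74883.1468 s = 20.80 hours.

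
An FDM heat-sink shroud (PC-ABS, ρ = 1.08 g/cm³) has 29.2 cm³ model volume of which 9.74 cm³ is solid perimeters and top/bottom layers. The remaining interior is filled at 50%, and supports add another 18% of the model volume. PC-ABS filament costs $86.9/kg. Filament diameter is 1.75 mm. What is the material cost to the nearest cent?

$2.32

Infill region = 29.2 − 9.74 = 19.46 cm³.
Deposited infill = 0.50 × 19.46 = 9.73 cm³.
Support: 0.18 × 29.2 → 5.256 cm³.
Total extruded: 9.74 + 9.73 + 5.256 → 24.726 cm³.
Mass = 24.726 × 1.08, so 26.70408 g.
At $86.9/kg: 26.70408/1000 × 86.9 = $2.32.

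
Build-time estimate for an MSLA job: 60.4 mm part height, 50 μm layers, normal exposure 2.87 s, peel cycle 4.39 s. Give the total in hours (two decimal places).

Layers = ⌈60.4/0.05⌉ = 1208.
Each layer takes: 2.87 + 4.39 → 7.26 s.
Total = 1208 × 7.26 = 8770.08 s = 2.44 hours.

2.44 hours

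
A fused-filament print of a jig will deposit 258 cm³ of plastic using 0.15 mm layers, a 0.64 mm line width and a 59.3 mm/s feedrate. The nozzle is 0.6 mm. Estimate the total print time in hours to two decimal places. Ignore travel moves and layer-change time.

12.59 hours

Line area: 0.15 × 0.64 → 0.096 mm².
Total extruded path = 258000/0.096 = 2687500 mm.
Extrusion time = 2687500 / 59.3, so 45320.4 s.
45320.4 s = 12.59 hours.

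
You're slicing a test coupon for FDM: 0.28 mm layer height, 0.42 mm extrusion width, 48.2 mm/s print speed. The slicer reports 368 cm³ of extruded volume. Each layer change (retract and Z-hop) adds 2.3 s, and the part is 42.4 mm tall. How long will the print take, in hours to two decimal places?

18.13 hours

Bead cross-section: 0.28 × 0.42 → 0.1176 mm².
Total extruded path = 368000/0.1176 = 3129251.7 mm.
Print-move time = 3129251.7 / 48.2, so 64922.2 s.
Layers = ⌈42.4/0.28⌉ = 152.
Z-hop total: 152 × 2.3 → 349.6 s.
Altogether 64922.2 + 349.6 = 65271.8 s, i.e. 18.13 hours.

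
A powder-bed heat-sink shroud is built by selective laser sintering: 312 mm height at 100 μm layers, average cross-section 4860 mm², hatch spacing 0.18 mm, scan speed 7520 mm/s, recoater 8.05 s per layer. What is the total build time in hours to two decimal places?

Number of layers: 312 / 0.1 → 3120 (rounded up).
Scan path per layer = 4860 / 0.18 = 27000 mm.
Per-layer scan time = 27000 / 7520 = 3.5904 s.
Layer cycle = 3.5904 + 8.05, so 11.6404 s.
Total: 3120 × 11.6404 s = 36318.048 s → 10.09 hours.

10.09 hours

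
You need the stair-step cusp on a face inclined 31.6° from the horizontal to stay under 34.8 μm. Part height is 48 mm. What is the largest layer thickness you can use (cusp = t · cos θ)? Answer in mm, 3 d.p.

0.041 mm

Layer height = cusp / cos(31.6°) = 0.0348 / 0.8517 = 0.041 mm.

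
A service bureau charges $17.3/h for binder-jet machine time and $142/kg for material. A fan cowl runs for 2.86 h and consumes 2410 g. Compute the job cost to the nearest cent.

Time charge = 17.3 × 2.86 = $49.478.
Feedstock cost = 142 × 2410/1000, so $342.22.
Total = 49.478 + 342.22 = 391.698 ≈ $391.70.

$391.70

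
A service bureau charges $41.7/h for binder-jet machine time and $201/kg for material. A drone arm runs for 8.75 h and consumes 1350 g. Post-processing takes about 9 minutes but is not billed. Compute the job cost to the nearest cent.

Machine-time cost: 41.7 × 8.75 → $364.875.
Material charge: 201 × 1350/1000 → $271.35.
Job cost: 364.875 + 271.35 = 636.225 ≈ $636.23.

$636.23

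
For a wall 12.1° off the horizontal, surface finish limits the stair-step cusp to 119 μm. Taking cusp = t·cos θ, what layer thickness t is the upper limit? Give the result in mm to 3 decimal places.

0.122 mm

Layer height = cusp / cos(12.1°) = 0.119 / 0.9778 = 0.122 mm.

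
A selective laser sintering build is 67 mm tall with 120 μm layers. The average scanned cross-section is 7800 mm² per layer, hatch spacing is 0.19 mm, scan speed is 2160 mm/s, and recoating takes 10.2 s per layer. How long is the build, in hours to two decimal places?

4.54 hours

Layers = ⌈67/0.12⌉ = 559.
Per-layer scan distance: 7800 / 0.19 → 41052.6 mm.
Laser time per layer = 41052.6 / 2160, so 19.0058 s.
Time per layer: 19.0058 + 10.2 → 29.2058 s.
Total: 559 × 29.2058 s = 16326.0422 s → 4.54 hours.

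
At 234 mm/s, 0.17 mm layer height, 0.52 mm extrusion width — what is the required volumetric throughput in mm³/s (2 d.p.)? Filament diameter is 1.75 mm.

Extrusion cross-section = 0.17 × 0.52 = 0.0884 mm².
Q = v·A = 234 × 0.0884 = 20.69 mm³/s.

20.69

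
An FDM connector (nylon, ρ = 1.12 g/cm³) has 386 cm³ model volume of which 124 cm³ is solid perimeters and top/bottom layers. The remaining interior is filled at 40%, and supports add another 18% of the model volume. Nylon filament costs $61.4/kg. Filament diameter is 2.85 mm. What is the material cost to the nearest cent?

$20.51

Volume inside the shell: 386 − 124 → 262 cm³.
Infill volume = 0.40 × 262, so 104.8 cm³.
Support = 0.18 × 386 = 69.48 cm³.
Deposited volume = 124 + 104.8 + 69.48 = 298.28 cm³.
Mass = 298.28 × 1.12 = 334.0736 g.
Cost = 334.0736 g / 1000 × $61.4/kg = $20.51.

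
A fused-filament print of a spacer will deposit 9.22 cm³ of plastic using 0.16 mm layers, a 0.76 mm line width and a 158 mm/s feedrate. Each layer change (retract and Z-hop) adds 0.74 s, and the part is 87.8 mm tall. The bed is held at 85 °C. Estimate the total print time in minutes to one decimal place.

14.8 minutes

Extrusion cross-section = 0.16 × 0.76 = 0.1216 mm².
Path length: 9220 mm³ / 0.1216 mm² → 75822.4 mm.
Print-move time: 75822.4 / 158 → 479.9 s.
Number of layers: 87.8 / 0.16 → 549 (rounded up).
Non-print overhead = 549 × 0.74, so 406.26 s.
Total = 479.9 + 406.26 = 886.16 s = 14.8 minutes.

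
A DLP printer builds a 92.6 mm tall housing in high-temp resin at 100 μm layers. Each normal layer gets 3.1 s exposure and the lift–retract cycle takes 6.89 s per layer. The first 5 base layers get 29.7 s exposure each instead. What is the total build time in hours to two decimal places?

2.61 hours

Layers = ⌈92.6/0.1⌉ = 926.
Base layers = 5 × (29.7 + 6.89), so 182.95 s.
Normal layers = 921 × (3.1 + 6.89) = 9200.79 s.
Total = 182.95 + 9200.79 = 9383.74 s = 2.61 hours.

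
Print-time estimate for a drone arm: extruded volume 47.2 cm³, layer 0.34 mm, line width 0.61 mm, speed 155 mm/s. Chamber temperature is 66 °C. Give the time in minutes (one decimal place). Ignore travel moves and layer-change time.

24.5 minutes

Bead cross-section = 0.34 × 0.61 = 0.2074 mm².
Total extruded path = 47200/0.2074 = 227579.6 mm.
Extrusion time = 227579.6 / 155, so 1468.3 s.
Converting: 1468.3 s = 24.5 minutes.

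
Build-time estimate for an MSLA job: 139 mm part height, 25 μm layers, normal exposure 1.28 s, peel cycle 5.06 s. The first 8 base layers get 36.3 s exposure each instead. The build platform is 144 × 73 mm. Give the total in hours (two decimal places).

9.87 hours

Layer count = ceil(139 / 0.025) = 5560.
Bottom layers = 8 × (36.3 + 5.06), so 330.88 s.
Regular layers = 5552 × (1.28 + 5.06), so 35199.68 s.
Sum: 330.88 + 35199.68 = 35530.56 s → 9.87 hours.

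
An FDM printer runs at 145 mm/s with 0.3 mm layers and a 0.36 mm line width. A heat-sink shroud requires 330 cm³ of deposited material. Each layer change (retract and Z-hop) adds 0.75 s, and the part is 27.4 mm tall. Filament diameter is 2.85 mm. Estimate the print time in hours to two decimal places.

5.87 hours

Bead cross-section = 0.3 × 0.36 = 0.108 mm².
Total extruded path = 330000/0.108 = 3055555.6 mm.
Print-move time = 3055555.6 / 145 = 21072.8 s.
Number of layers: 27.4 / 0.3 → 92 (rounded up).
Non-print overhead = 92 × 0.75, so 69 s.
Altogether 21072.8 + 69 = 21141.8 s, i.e. 5.87 hours.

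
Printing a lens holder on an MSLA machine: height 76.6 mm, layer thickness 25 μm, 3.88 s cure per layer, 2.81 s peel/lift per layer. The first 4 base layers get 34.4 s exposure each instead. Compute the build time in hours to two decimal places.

Number of layers: 76.6 / 0.025 → 3064 (rounded up).
Burn-in layers: 4 × (34.4 + 2.81) → 148.84 s.
Regular layers: 3060 × (3.88 + 2.81) → 20471.4 s.
Total = 148.84 + 20471.4 = 20620.24 s = 5.73 hours.

5.73 hours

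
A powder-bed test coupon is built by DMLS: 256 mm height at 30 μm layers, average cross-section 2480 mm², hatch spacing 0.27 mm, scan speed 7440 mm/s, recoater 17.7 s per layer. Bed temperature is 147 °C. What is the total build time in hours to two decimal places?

44.89 hours

Layer count = ceil(256 / 0.03) = 8534.
Per-layer scan distance = 2480 / 0.27, so 9185.2 mm.
Laser time per layer: 9185.2 / 7440 → 1.2346 s.
Per-layer time = 1.2346 + 17.7 = 18.9346 s.
8534 layers × 18.9346 s/layer = 161587.8764 s, i.e. 44.89 hours.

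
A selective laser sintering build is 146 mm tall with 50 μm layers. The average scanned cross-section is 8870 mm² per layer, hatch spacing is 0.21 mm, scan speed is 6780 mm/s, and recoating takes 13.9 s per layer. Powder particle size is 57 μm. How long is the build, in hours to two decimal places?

Number of layers: 146 / 0.05 → 2920 (rounded up).
Hatch length per layer: 8870 / 0.21 → 42238.1 mm.
Scan time per layer = 42238.1 / 6780, so 6.2298 s.
Per-layer time: 6.2298 + 13.9 → 20.1298 s.
Build time = 2920 × 20.1298 = 58779.016 s = 16.33 hours.

16.33 hours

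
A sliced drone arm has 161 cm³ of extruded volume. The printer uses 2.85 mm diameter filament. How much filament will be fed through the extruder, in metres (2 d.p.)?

A = π r² = π × 1.425² = 6.3794 mm².
Length = 161 cm³ / 6.3794 mm² = 161000 / 6.3794 = 25237.48 mm = 25.24 m.

25.24 m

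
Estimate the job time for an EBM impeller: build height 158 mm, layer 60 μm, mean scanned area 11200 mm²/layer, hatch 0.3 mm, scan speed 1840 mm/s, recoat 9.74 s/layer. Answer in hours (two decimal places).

Layer count = ceil(158 / 0.06) = 2634.
Scan path per layer = 11200 / 0.3 = 37333.3 mm.
Beam time per layer: 37333.3 / 1840 → 20.2898 s.
Time per layer: 20.2898 + 9.74 → 30.0298 s.
Build time = 2634 × 30.0298 = 79098.4932 s = 21.97 hours.

21.97 hours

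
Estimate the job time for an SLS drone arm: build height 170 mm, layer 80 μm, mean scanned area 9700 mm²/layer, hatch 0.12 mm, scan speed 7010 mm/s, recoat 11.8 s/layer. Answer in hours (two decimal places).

13.77 hours

Number of layers: 170 / 0.08 → 2125 (rounded up).
Per-layer scan distance = 9700 / 0.12 = 80833.3 mm.
Scan time per layer = 80833.3 / 7010, so 11.5311 s.
Layer cycle = 11.5311 + 11.8, so 23.3311 s.
Total: 2125 × 23.3311 s = 49578.5875 s → 13.77 hours.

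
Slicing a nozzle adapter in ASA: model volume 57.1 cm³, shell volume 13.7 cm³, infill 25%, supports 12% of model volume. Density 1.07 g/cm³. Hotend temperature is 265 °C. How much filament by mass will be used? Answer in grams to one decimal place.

33.6 g

Interior volume = 57.1 − 13.7 = 43.4 cm³.
Infill volume = 0.25 × 43.4 = 10.85 cm³.
Support = 0.12 × 57.1, so 6.852 cm³.
Total extruded = 13.7 + 10.85 + 6.852, so 31.402 cm³.
Mass = 31.402 × 1.07, so 33.60014 g.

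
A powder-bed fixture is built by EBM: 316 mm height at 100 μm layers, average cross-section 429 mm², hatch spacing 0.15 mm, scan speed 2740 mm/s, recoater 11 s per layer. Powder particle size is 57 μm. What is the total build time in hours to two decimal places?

Layer count = ceil(316 / 0.1) = 3160.
Scan path per layer: 429 / 0.15 → 2860 mm.
Beam time per layer = 2860 / 2740, so 1.0438 s.
Time per layer: 1.0438 + 11 → 12.0438 s.
Build time = 3160 × 12.0438 = 38058.408 s = 10.57 hours.

10.57 hours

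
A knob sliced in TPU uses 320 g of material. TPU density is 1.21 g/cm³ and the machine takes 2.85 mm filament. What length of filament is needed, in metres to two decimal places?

Extruded volume: 320/1.21 = 264.4628 cm³ (264462.8 mm³).
A = π r² = π × 1.425² = 6.3794 mm².
Length = 264462.8 / 6.3794 = 41455.75 mm = 41.46 m.

41.46 m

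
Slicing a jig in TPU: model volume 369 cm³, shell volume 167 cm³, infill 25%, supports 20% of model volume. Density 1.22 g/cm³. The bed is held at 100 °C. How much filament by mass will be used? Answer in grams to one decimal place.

Infill region = 369 − 167, so 202 cm³.
Deposited infill = 0.25 × 202, so 50.5 cm³.
Support: 0.20 × 369 → 73.8 cm³.
Total extruded: 167 + 50.5 + 73.8 → 291.3 cm³.
Mass = 291.3 × 1.22, so 355.386 g.

355.4 g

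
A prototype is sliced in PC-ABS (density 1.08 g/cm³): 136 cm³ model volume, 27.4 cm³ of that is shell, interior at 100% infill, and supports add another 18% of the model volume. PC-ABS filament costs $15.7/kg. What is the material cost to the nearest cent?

$2.72

Volume inside the shell: 136 − 27.4 → 108.6 cm³.
Infill deposited = 1.00 × 108.6, so 108.6 cm³.
Support = 0.18 × 136 = 24.48 cm³.
Total extruded = 27.4 + 108.6 + 24.48, so 160.48 cm³.
Mass = 160.48 × 1.08 = 173.3184 g.
At $15.7/kg: 173.3184/1000 × 15.7 = $2.72.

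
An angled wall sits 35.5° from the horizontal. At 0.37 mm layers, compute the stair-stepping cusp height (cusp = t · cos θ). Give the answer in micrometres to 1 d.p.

h_c = t·cos θ = 0.37 × 0.8141 = 0.301217 mm (301.2 μm).

301.2 μm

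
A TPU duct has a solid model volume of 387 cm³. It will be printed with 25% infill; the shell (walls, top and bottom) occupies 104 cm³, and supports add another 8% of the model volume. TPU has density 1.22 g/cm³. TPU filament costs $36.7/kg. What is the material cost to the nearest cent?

$9.21

Interior volume: 387 − 104 → 283 cm³.
Deposited infill = 0.25 × 283, so 70.75 cm³.
Support = 0.08 × 387 = 30.96 cm³.
Deposited volume = 104 + 70.75 + 30.96 = 205.71 cm³.
Mass = 205.71 × 1.22 = 250.9662 g.
At $36.7/kg: 250.9662/1000 × 36.7 = $9.21.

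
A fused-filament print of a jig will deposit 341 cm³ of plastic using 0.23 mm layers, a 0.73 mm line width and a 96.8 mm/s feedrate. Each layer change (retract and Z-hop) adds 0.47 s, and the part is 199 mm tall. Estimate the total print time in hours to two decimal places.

5.94 hours

Extrusion cross-section = 0.23 × 0.73 = 0.1679 mm².
Path length: 341000 mm³ / 0.1679 mm² → 2030970.8 mm.
Time extruding: 2030970.8 / 96.8 → 20981.1 s.
Layer count = ceil(199 / 0.23) = 866.
Layer-change overhead: 866 × 0.47 → 407.02 s.
Total = 20981.1 + 407.02 = 21388.12 s = 5.94 hours.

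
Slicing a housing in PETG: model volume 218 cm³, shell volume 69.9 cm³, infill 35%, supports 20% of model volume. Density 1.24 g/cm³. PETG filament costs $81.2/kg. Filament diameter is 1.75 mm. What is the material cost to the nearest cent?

Infill region = 218 − 69.9, so 148.1 cm³.
Infill deposited: 0.35 × 148.1 → 51.835 cm³.
Support: 0.20 × 218 → 43.6 cm³.
Deposited volume = 69.9 + 51.835 + 43.6 = 165.335 cm³.
Mass = 165.335 × 1.24, so 205.0154 g.
Cost = 205.0154 g / 1000 × $81.2/kg = $16.65.

$16.65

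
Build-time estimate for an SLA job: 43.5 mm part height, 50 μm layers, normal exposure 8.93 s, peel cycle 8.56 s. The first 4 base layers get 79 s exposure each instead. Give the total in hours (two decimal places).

4.30 hours

Layers = ⌈43.5/0.05⌉ = 870.
Bottom layers = 4 × (79 + 8.56) = 350.24 s.
Remaining layers = 866 × (8.93 + 8.56), so 15146.34 s.
Sum: 350.24 + 15146.34 = 15496.58 s → 4.30 hours.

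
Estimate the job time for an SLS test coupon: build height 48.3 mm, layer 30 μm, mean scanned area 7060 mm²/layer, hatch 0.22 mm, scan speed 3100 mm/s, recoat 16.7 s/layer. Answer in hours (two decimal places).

Number of layers: 48.3 / 0.03 → 1610 (rounded up).
Scan path per layer = 7060 / 0.22 = 32090.9 mm.
Laser time per layer = 32090.9 / 3100 = 10.3519 s.
Per-layer time: 10.3519 + 16.7 → 27.0519 s.
Build time = 1610 × 27.0519 = 43553.559 s = 12.10 hours.

12.10 hours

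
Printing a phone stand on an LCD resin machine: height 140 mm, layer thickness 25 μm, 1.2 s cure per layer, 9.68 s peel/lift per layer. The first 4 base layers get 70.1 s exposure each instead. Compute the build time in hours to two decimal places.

17.00 hours

Number of layers: 140 / 0.025 → 5600 (rounded up).
Base layers = 4 × (70.1 + 9.68) = 319.12 s.
Normal layers: 5596 × (1.2 + 9.68) → 60884.48 s.
Sum: 319.12 + 60884.48 = 61203.6 s → 17.00 hours.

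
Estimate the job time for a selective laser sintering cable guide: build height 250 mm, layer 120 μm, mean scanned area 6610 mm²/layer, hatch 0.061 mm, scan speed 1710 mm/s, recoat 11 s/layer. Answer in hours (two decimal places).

43.05 hours

Layers = ⌈250/0.12⌉ = 2084.
Scan path per layer: 6610 / 0.061 → 108360.7 mm.
Laser time per layer = 108360.7 / 1710 = 63.3688 s.
Time per layer = 63.3688 + 11 = 74.3688 s.
2084 layers × 74.3688 s/layer = 154984.5792 s, i.e. 43.05 hours.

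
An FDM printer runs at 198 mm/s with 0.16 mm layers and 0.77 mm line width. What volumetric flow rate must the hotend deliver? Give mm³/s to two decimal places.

24.39

A = 0.16 × 0.77, so 0.1232 mm².
Volumetric flow = 198 × 0.1232 = 24.39 mm³/s.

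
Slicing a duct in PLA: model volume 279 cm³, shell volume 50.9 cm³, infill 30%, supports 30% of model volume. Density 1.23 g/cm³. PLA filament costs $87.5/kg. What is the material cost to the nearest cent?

$21.85

Volume inside the shell = 279 − 50.9 = 228.1 cm³.
Infill volume = 0.30 × 228.1, so 68.43 cm³.
Support: 0.30 × 279 → 83.7 cm³.
Deposited volume: 50.9 + 68.43 + 83.7 → 203.03 cm³.
Mass = 203.03 × 1.23, so 249.7269 g.
Cost = 249.7269 g / 1000 × $87.5/kg = $21.85.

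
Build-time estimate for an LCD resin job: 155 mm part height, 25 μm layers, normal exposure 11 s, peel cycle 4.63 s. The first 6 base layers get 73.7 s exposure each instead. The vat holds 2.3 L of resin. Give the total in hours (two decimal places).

27.02 hours

Number of layers: 155 / 0.025 → 6200 (rounded up).
Base layers = 6 × (73.7 + 4.63) = 469.98 s.
Remaining layers = 6194 × (11 + 4.63), so 96812.22 s.
Total = 469.98 + 96812.22 = 97282.2 s = 27.02 hours.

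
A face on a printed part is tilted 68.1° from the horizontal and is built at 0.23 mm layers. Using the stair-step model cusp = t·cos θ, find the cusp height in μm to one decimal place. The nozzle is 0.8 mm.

Cusp = layer height × cos(68.1°) = 0.23 × 0.3730 = 0.08579 mm = 85.8 μm.

85.8 μm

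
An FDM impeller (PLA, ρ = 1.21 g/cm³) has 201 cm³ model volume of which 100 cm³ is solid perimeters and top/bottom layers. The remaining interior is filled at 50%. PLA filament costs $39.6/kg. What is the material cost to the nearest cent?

Infill region = 201 − 100, so 101 cm³.
Deposited infill: 0.50 × 101 → 50.5 cm³.
Total extruded: 100 + 50.5 → 150.5 cm³.
Mass = 150.5 × 1.21 = 182.105 g.
Cost = 182.105 g / 1000 × $39.6/kg = $7.21.

$7.21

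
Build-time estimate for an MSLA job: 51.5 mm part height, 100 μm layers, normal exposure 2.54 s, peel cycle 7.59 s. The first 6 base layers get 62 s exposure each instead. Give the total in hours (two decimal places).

1.55 hours

Layer count = ceil(51.5 / 0.1) = 515.
Burn-in layers = 6 × (62 + 7.59) = 417.54 s.
Remaining layers = 509 × (2.54 + 7.59), so 5156.17 s.
Sum: 417.54 + 5156.17 = 5573.71 s → 1.55 hours.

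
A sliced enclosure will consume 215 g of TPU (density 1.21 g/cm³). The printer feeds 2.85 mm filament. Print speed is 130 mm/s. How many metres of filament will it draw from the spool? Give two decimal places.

Volume = 215 g / 1.21 g·cm⁻³ = 177.686 cm³ = 177686 mm³.
Cross-section of 2.85 mm filament: π·(2.85/2)² = 6.3794 mm².
Length = 177686 / 6.3794 = 27853.09 mm = 27.85 m.

27.85 m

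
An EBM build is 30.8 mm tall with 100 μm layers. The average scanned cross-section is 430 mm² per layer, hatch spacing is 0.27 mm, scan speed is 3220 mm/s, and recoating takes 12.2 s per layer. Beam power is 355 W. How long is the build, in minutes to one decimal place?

Number of layers: 30.8 / 0.1 → 308 (rounded up).
Per-layer scan distance = 430 / 0.27, so 1592.6 mm.
Scan time per layer = 1592.6 / 3220, so 0.4946 s.
Time per layer: 0.4946 + 12.2 → 12.6946 s.
Build time = 308 × 12.6946 = 3909.9368 s = 65.2 minutes.

65.2 minutes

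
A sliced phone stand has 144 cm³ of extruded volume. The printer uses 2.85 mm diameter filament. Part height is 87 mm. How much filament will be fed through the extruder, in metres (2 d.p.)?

A = π r² = π × 1.425² = 6.3794 mm².
L = 144000 mm³ / 6.3794 mm² = 22572.66 mm, i.e. 22.57 m.

22.57 m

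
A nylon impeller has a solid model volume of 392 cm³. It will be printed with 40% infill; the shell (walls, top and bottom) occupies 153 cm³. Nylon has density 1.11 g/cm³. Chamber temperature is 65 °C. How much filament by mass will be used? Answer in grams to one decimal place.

Infill region: 392 − 153 → 239 cm³.
Infill deposited = 0.40 × 239 = 95.6 cm³.
Total printed volume = 153 + 95.6, so 248.6 cm³.
Mass = 248.6 × 1.11 = 275.946 g.

275.9 g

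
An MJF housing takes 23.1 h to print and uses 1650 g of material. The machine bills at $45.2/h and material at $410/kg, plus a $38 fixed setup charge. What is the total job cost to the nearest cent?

Machine cost: 45.2 × 23.1 → $1044.12.
Material cost = 410 × 1650/1000 = $676.50.
Adding setup: 1044.12 + 676.50 + 38 → $1758.62.

$1758.62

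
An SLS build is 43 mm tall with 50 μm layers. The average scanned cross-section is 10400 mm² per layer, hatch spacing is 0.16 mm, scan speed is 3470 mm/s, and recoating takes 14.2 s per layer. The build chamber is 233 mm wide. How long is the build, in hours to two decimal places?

7.87 hours

Layers = ⌈43/0.05⌉ = 860.
Scan path per layer: 10400 / 0.16 → 65000 mm.
Per-layer scan time = 65000 / 3470, so 18.732 s.
Per-layer time: 18.732 + 14.2 → 32.932 s.
Total: 860 × 32.932 s = 28321.52 s → 7.87 hours.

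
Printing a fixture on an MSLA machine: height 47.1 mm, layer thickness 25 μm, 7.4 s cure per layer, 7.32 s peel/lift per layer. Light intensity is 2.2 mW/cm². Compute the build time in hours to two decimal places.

Layer count = ceil(47.1 / 0.025) = 1884.
Per-layer time = 7.4 + 7.32 = 14.72 s.
Total = 1884 × 14.72 = 27732.48 s = 7.70 hours.

7.70 hours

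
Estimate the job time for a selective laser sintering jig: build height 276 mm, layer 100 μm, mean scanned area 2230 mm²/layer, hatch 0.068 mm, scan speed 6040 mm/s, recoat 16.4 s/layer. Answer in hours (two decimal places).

Layer count = ceil(276 / 0.1) = 2760.
Per-layer scan distance = 2230 / 0.068 = 32794.1 mm.
Per-layer scan time = 32794.1 / 6040 = 5.4295 s.
Layer cycle = 5.4295 + 16.4, so 21.8295 s.
Build time = 2760 × 21.8295 = 60249.42 s = 16.74 hours.

16.74 hours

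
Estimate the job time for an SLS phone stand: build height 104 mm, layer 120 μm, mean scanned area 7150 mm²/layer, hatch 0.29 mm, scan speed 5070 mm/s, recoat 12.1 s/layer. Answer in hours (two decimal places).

4.09 hours

Layer count = ceil(104 / 0.12) = 867.
Hatch length per layer = 7150 / 0.29 = 24655.2 mm.
Scan time per layer = 24655.2 / 5070 = 4.863 s.
Per-layer time = 4.863 + 12.1, so 16.963 s.
Build time = 867 × 16.963 = 14706.921 s = 4.09 hours.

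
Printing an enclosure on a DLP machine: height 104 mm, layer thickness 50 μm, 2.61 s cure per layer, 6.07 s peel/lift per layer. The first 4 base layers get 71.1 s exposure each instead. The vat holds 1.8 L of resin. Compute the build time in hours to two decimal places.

5.09 hours

Number of layers: 104 / 0.05 → 2080 (rounded up).
Base layers: 4 × (71.1 + 6.07) → 308.68 s.
Regular layers: 2076 × (2.61 + 6.07) → 18019.68 s.
Sum: 308.68 + 18019.68 = 18328.36 s → 5.09 hours.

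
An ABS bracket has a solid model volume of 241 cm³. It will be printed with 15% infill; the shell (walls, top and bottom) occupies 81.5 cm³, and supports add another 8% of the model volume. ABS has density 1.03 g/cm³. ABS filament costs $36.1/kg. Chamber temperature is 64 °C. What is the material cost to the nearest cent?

Infill region = 241 − 81.5, so 159.5 cm³.
Infill deposited = 0.15 × 159.5 = 23.925 cm³.
Support = 0.08 × 241 = 19.28 cm³.
Total printed volume: 81.5 + 23.925 + 19.28 → 124.705 cm³.
Mass = 124.705 × 1.03 = 128.44615 g.
Cost = 128.44615 g / 1000 × $36.1/kg = $4.64.

$4.64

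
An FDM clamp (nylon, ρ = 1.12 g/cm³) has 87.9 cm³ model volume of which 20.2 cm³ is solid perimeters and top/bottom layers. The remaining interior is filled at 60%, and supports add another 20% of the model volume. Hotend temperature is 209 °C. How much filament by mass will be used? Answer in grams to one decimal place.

Infill region: 87.9 − 20.2 → 67.7 cm³.
Infill volume = 0.60 × 67.7, so 40.62 cm³.
Support = 0.20 × 87.9, so 17.58 cm³.
Deposited volume = 20.2 + 40.62 + 17.58 = 78.4 cm³.
Mass = 78.4 × 1.12 = 87.808 g.

87.8 g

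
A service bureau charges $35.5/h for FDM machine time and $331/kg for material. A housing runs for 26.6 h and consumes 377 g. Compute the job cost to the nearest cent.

$1069.09

Machine-time cost = 35.5 × 26.6 = $944.30.
Material cost: 331 × 377/1000 → $124.787.
Job cost: 944.30 + 124.787 = 1069.087 ≈ $1069.09.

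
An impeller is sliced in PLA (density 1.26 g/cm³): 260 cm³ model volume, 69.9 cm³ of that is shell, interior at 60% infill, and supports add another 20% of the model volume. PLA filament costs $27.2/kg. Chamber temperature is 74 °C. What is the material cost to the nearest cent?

Infill region = 260 − 69.9, so 190.1 cm³.
Infill volume: 0.60 × 190.1 → 114.06 cm³.
Support = 0.20 × 260, so 52 cm³.
Total extruded = 69.9 + 114.06 + 52 = 235.96 cm³.
Mass = 235.96 × 1.26 = 297.3096 g.
Cost = 297.3096 g / 1000 × $27.2/kg = $8.09.

$8.09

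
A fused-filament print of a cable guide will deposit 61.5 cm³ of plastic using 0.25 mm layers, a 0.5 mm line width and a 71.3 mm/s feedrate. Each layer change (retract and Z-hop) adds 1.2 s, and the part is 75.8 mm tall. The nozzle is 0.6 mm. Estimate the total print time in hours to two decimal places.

Line area = 0.25 × 0.5 = 0.125 mm².
Toolpath length = 61.5 cm³ / 0.125 mm² = 61500 / 0.125 = 492000 mm.
Time extruding = 492000 / 71.3, so 6900.4 s.
Number of layers: 75.8 / 0.25 → 304 (rounded up).
Z-hop total = 304 × 1.2, so 364.8 s.
Altogether 6900.4 + 364.8 = 7265.2 s, i.e. 2.02 hours.

2.02 hours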